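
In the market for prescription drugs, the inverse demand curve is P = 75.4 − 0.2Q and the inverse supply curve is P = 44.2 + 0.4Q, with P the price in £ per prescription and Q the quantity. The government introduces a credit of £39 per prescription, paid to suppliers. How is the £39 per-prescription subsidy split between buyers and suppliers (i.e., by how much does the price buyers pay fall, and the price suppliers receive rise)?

Buyers gain £13 per prescription; suppliers gain £26 per prescription.

Inverting to Q(P) form: Qd = 377 − 5P; Qs = 2.5P − 110.5.
Before the subsidy: set 377 − 5P = 2.5P − 110.5 → P* = £65, Q* = 52.
With a per-unit subsidy paid to suppliers, each receives P + 39 per unit sold, so supply becomes Qs = 2.5(P + 39) − 110.5.
Solving gives Q = 117 with buyers paying £52 and suppliers receiving £91 (the £39 wedge).
Gain to buyers: £13; to suppliers: £26. (They sum to £39.)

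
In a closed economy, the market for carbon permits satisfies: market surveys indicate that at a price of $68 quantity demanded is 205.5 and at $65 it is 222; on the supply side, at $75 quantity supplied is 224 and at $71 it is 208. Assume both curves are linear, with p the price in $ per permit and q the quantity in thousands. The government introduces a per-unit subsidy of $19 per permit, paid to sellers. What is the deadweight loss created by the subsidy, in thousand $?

Demand slope: (222 − 205.5)/(65 − 68) = -5.5, so qd = 579.5 − 5.5p.
Supply slope: (208 − 224)/(71 − 75) = 4, so qs = 4p − 76.
Without the subsidy, 579.5 − 5.5p = 4p − 76 gives 9.5p = 655.5, so p* = $69 and q* = 200.
With a per-unit subsidy paid to sellers, each receives p + 19 per unit sold, so supply becomes qs = 4(p + 19) − 76.
New equilibrium: buyers pay $61, sellers receive $80, q = 244. (Wedge: pb − ps = −19.)
Quantity rises by |ΔQ| = |200 − 244| = 44.
DWL = ½ · t · |ΔQ| = ½ · 19 · 44 = $418.

Deadweight loss = $418 thousand.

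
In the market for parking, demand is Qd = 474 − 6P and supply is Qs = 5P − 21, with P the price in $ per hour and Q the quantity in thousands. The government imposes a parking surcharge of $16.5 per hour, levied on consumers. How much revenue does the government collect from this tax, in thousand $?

Tax revenue = $2623.5 thousand.

Before the tax: set 474 − 6P = 5P − 21 → P* = $45, Q* = 204.
With the tax collected from consumers, demand (in seller-price terms) shifts: Qd = 474 − 6(P + 16.5).
Solving gives Q = 159 with consumers paying $52.5 and sellers receiving $36 (the $16.5 wedge).
Revenue = t · Q = 16.5 · 159 = $2623.5.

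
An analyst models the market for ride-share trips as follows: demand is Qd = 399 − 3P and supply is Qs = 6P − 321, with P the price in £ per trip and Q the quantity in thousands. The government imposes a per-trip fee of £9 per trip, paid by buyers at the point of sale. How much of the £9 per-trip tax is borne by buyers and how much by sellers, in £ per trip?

Before the tax: set 399 − 3P = 6P − 321 → P* = £80, Q* = 159.
With the tax collected from buyers, demand (in seller-price terms) shifts: Qd = 399 − 3(P + 9).
New equilibrium: buyers pay £86, sellers receive £77, Q = 141. (Wedge: Pb − Ps = 9.)
Burden on buyers: £6; on sellers: £3. (They sum to £9.)
The less price-elastic side of the market bears the larger share of a per-unit tax.

Buyers bear £6 per trip; sellers bear £3 per trip.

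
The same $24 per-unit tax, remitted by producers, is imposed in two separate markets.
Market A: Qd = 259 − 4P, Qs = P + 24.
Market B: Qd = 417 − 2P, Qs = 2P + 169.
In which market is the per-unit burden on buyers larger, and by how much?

Market B, by $7.2.

Market A: pre-tax P* = $47, Q* = 71; post-tax Q = 51.8; per-unit burden on buyers = $4.8.
Market B: pre-tax P* = $62, Q* = 293; post-tax Q = 269; per-unit burden on buyers = $12.
Difference: $4.8 vs $12 → market B is larger by $7.2.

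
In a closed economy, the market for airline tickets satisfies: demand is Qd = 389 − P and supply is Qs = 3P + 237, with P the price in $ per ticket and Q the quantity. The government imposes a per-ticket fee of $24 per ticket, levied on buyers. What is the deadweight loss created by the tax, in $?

Deadweight loss = $216.

Before the tax: set 389 − P = 3P + 237 → P* = $38, Q* = 351.
With the tax collected from buyers, demand (in seller-price terms) shifts: Qd = 389 − (P + 24).
Solving gives Q = 333 with buyers paying $56 and suppliers receiving $32 (the $24 wedge).
Quantity falls by |ΔQ| = |351 − 333| = 18.
DWL = ½ · t · |ΔQ| = ½ · 24 · 18 = $216.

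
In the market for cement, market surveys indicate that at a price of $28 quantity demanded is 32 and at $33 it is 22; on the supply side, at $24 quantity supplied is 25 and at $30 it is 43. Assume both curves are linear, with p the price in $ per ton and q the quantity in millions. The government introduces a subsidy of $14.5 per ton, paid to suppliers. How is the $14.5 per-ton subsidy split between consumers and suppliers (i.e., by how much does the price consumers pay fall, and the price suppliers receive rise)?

Consumers gain $8.7 per ton; suppliers gain $5.8 per ton.

Demand slope: (22 − 32)/(33 − 28) = -2, so qd = 88 − 2p.
Supply slope: (43 − 25)/(30 − 24) = 3, so qs = 3p − 47.
Before the subsidy: set 88 − 2p = 3p − 47 → p* = $27, q* = 34.
With a per-unit subsidy paid to suppliers, each receives p + 14.5 per unit sold, so supply becomes qs = 3(p + 14.5) − 47.
Solving gives q = 51.4 with consumers paying $18.3 and suppliers receiving $32.8 (the $14.5 wedge).
Gain to consumers: $8.7; to suppliers: $5.8. (They sum to $14.5.)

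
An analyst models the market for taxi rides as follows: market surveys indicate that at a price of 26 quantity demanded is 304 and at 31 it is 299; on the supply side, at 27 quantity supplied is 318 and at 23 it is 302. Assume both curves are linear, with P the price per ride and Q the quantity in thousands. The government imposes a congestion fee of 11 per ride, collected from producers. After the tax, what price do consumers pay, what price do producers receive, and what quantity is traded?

Consumers pay 32.8; producers receive 21.8; quantity = 297.2.

Demand slope: (299 − 304)/(31 − 26) = -1, so Qd = 330 − P.
Supply slope: (302 − 318)/(23 − 27) = 4, so Qs = 4P + 210.
Before the tax: set 330 − P = 4P + 210 → P* = 24, Q* = 306.
With the tax collected from producers, supply shifts: Qs = 4(P − 11) + 210.
New equilibrium: consumers pay 32.8, producers receive 21.8, Q = 297.2. (Wedge: Pb − Ps = 11.)
The less price-elastic side of the market bears the larger share of a per-unit tax.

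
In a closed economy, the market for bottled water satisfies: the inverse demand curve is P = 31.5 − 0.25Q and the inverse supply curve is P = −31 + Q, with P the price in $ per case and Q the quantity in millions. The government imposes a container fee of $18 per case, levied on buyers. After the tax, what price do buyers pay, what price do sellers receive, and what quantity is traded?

Inverting to Q(P) form: Qd = 126 − 4P; Qs = P + 31.
Without the tax, 126 − 4P = P + 31 gives 5P = 95, so P* = $19 and Q* = 50.
With the tax collected from buyers, demand (in seller-price terms) shifts: Qd = 126 − 4(P + 18).
Solving gives Q = 35.6 with buyers paying $22.6 and sellers receiving $4.6 (the $18 wedge).

Buyers pay $22.6; sellers receive $4.6; quantity = 35.6.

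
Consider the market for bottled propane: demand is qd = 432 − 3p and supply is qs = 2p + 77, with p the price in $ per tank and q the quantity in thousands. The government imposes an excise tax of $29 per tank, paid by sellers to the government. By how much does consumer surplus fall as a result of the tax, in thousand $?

Without the tax, 432 − 3p = 2p + 77 gives 5p = 355, so p* = $71 and q* = 219.
With the tax collected from sellers, supply shifts: qs = 2(p − 29) + 77.
New equilibrium: consumers pay $82.6, sellers receive $53.6, q = 184.2. (Wedge: pb − ps = 29.)
ΔCS is the trapezoid between Q = 184.2 and Q = 219 of height $11.6: ½ · (219 + 184.2) · 11.6 = $2338.56.

Consumer surplus falls by $2338.56 thousand.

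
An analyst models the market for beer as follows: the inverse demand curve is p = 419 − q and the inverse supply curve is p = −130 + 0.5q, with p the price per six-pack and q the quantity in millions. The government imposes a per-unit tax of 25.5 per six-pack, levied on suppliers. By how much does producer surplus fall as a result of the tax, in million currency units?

Producer surplus falls by 3038.75 million.

Inverting to q(p) form: qd = 419 − p; qs = 2p + 260.
Without the tax, 419 − p = 2p + 260 gives 3p = 159, so p* = 53 and q* = 366.
With the tax collected from suppliers, supply shifts: qs = 2(p − 25.5) + 260.
Solving gives q = 349 with buyers paying 70 and suppliers receiving 44.5 (the 25.5 wedge).
ΔPS is the trapezoid between Q = 349 and Q = 366 of height 8.5: ½ · (366 + 349) · 8.5 = 3038.75.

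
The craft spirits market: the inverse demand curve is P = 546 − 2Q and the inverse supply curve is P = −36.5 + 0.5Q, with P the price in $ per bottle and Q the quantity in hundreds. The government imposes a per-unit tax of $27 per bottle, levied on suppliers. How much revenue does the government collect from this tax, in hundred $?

Rewrite in direct form: Qd = 273 − 0.5P and Qs = 2P + 73.
Without the tax, 273 − 0.5P = 2P + 73 gives 2.5P = 200, so P* = $80 and Q* = 233.
With the tax collected from suppliers, supply shifts: Qs = 2(P − 27) + 73.
New equilibrium: consumers pay $101.6, suppliers receive $74.6, Q = 222.2. (Wedge: Pb − Ps = 27.)
Revenue = t · Q = 27 · 222.2 = $5999.4.

Tax revenue = $5999.4 hundred.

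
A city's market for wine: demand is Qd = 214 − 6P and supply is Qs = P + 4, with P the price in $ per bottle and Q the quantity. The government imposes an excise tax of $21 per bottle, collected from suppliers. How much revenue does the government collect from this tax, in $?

Tax revenue = $336.

Before the tax: set 214 − 6P = P + 4 → P* = $30, Q* = 34.
With the tax collected from suppliers, supply shifts: Qs = (P − 21) + 4.
Solving gives Q = 16 with consumers paying $33 and suppliers receiving $12 (the $21 wedge).
Revenue = t · Q = 21 · 16 = $336.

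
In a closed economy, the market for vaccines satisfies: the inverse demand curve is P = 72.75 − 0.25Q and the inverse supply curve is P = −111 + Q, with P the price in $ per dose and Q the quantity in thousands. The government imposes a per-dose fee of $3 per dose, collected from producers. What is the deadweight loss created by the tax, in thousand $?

Deadweight loss = $3.6 thousand.

Inverting to Q(P) form: Qd = 291 − 4P; Qs = P + 111.
Before the tax: set 291 − 4P = P + 111 → P* = $36, Q* = 147.
With the tax collected from producers, supply shifts: Qs = (P − 3) + 111.
New equilibrium: buyers pay $36.6, producers receive $33.6, Q = 144.6. (Wedge: Pb − Ps = 3.)
Quantity falls by |ΔQ| = |147 − 144.6| = 2.4.
DWL = ½ · t · |ΔQ| = ½ · 3 · 2.4 = $3.6.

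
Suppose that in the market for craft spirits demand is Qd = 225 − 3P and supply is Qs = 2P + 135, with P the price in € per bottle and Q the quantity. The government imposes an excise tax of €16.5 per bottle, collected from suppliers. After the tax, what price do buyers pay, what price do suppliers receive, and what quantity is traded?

Buyers pay €24.6; suppliers receive €8.1; quantity = 151.2.

Without the tax, 225 − 3P = 2P + 135 gives 5P = 90, so P* = €18 and Q* = 171.
With the tax collected from suppliers, supply shifts: Qs = 2(P − 16.5) + 135.
New equilibrium: buyers pay €24.6, suppliers receive €8.1, Q = 151.2. (Wedge: Pb − Ps = 16.5.)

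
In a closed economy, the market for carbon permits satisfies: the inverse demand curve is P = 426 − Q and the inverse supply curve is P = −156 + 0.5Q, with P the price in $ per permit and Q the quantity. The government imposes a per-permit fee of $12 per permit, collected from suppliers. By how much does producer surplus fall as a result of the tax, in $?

Producer surplus falls by $1536.

Rewrite in direct form: Qd = 426 − P and Qs = 2P + 312.
Before the tax: set 426 − P = 2P + 312 → P* = $38, Q* = 388.
With the tax collected from suppliers, supply shifts: Qs = 2(P − 12) + 312.
Solving gives Q = 380 with buyers paying $46 and suppliers receiving $34 (the $12 wedge).
ΔPS is the trapezoid between Q = 380 and Q = 388 of height $4: ½ · (388 + 380) · 4 = $1536.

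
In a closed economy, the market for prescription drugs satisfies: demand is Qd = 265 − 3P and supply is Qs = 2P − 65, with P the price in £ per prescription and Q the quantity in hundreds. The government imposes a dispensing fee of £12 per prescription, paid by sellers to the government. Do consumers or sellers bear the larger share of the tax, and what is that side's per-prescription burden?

Before the tax: set 265 − 3P = 2P − 65 → P* = £66, Q* = 67.
With the tax collected from sellers, supply shifts: Qs = 2(P − 12) − 65.
Solving gives Q = 52.6 with consumers paying £70.8 and sellers receiving £58.8 (the £12 wedge).
Per-prescription burden: consumers £4.8, sellers £7.2.
Sellers take the larger share because supply is less price-elastic here (demand slope 3 vs supply slope 2).

Sellers bear the larger share: £7.2 per prescription.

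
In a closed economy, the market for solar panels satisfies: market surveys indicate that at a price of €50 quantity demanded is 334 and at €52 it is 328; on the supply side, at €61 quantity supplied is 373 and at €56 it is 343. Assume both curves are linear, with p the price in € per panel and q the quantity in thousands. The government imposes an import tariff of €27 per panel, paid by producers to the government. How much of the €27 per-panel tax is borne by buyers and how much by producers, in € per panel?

Buyers bear €18 per panel; producers bear €9 per panel.

Demand slope: (328 − 334)/(52 − 50) = -3, so qd = 484 − 3p.
Supply slope: (343 − 373)/(56 − 61) = 6, so qs = 6p + 7.
Without the tax, 484 − 3p = 6p + 7 gives 9p = 477, so p* = €53 and q* = 325.
With the tax collected from producers, supply shifts: qs = 6(p − 27) + 7.
New equilibrium: buyers pay €71, producers receive €44, q = 271. (Wedge: pb − ps = 27.)
Burden on buyers: €18; on producers: €9. (They sum to €27.)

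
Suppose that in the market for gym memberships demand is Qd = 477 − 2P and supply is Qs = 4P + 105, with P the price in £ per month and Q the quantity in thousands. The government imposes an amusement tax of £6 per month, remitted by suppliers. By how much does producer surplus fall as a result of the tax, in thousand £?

Producer surplus falls by £698 thousand.

Without the tax, 477 − 2P = 4P + 105 gives 6P = 372, so P* = £62 and Q* = 353.
With the tax collected from suppliers, supply shifts: Qs = 4(P − 6) + 105.
Solving gives Q = 345 with consumers paying £66 and suppliers receiving £60 (the £6 wedge).
ΔPS is the trapezoid between Q = 345 and Q = 353 of height £2: ½ · (353 + 345) · 2 = £698.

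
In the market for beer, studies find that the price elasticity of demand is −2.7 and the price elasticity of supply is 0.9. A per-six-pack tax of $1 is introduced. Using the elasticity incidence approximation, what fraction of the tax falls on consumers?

Consumers' share ≈ 0.25.

Incidence ratio: consumers' share ≈ εs / (εs + |εd|) = 0.9 / (0.9 + 2.7) = 0.25.
Supply is the less elastic side, so consumers bear the smaller share.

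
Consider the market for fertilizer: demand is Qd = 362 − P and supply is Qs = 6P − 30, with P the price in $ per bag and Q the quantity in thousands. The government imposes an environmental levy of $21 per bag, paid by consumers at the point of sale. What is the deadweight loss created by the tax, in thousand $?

Before the tax: set 362 − P = 6P − 30 → P* = $56, Q* = 306.
With the tax collected from consumers, demand (in seller-price terms) shifts: Qd = 362 − (P + 21).
New equilibrium: consumers pay $74, sellers receive $53, Q = 288. (Wedge: Pb − Ps = 21.)
Quantity falls by |ΔQ| = |306 − 288| = 18.
DWL = ½ · t · |ΔQ| = ½ · 21 · 18 = $189.

Deadweight loss = $189 thousand.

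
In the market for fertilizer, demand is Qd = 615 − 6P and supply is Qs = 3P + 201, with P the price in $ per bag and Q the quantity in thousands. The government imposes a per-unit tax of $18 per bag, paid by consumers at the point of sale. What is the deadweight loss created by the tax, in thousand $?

Deadweight loss = $324 thousand.

Before the tax: set 615 − 6P = 3P + 201 → P* = $46, Q* = 339.
With the tax collected from consumers, demand (in seller-price terms) shifts: Qd = 615 − 6(P + 18).
Solving gives Q = 303 with consumers paying $52 and sellers receiving $34 (the $18 wedge).
Quantity falls by |ΔQ| = |339 − 303| = 36.
DWL = ½ · t · |ΔQ| = ½ · 18 · 36 = $324.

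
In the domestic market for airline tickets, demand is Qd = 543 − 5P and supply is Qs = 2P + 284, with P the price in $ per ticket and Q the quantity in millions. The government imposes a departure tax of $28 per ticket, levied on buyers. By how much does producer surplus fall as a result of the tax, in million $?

Producer surplus falls by $6760 million.

Without the tax, 543 − 5P = 2P + 284 gives 7P = 259, so P* = $37 and Q* = 358.
With the tax collected from buyers, demand (in seller-price terms) shifts: Qd = 543 − 5(P + 28).
New equilibrium: buyers pay $45, producers receive $17, Q = 318. (Wedge: Pb − Ps = 28.)
ΔPS is the trapezoid between Q = 318 and Q = 358 of height $20: ½ · (358 + 318) · 20 = $6760.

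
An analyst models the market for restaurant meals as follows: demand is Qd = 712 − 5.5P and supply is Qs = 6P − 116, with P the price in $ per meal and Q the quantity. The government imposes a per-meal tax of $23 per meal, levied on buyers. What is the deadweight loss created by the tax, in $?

Without the tax, 712 − 5.5P = 6P − 116 gives 11.5P = 828, so P* = $72 and Q* = 316.
With the tax collected from buyers, demand (in seller-price terms) shifts: Qd = 712 − 5.5(P + 23).
Solving gives Q = 250 with buyers paying $84 and suppliers receiving $61 (the $23 wedge).
Quantity falls by |ΔQ| = |316 − 250| = 66.
DWL = ½ · t · |ΔQ| = ½ · 23 · 66 = $759.

Deadweight loss = $759.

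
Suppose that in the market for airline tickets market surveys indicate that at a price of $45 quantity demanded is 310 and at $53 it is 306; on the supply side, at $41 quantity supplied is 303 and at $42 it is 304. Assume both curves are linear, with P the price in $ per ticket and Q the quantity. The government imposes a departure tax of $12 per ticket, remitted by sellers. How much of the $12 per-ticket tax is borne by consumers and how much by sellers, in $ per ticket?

Consumers bear $8 per ticket; sellers bear $4 per ticket.

Demand slope: (306 − 310)/(53 − 45) = -0.5, so Qd = 332.5 − 0.5P.
Supply slope: (304 − 303)/(42 − 41) = 1, so Qs = P + 262.
Without the tax, 332.5 − 0.5P = P + 262 gives 1.5P = 70.5, so P* = $47 and Q* = 309.
With the tax collected from sellers, supply shifts: Qs = (P − 12) + 262.
New equilibrium: consumers pay $55, sellers receive $43, Q = 305. (Wedge: Pb − Ps = 12.)
Burden on consumers: $8; on sellers: $4. (They sum to $12.)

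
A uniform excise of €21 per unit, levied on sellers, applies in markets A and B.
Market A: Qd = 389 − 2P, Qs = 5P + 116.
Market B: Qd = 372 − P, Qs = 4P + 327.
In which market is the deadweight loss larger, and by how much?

Market A, by €138.6.

Market A: pre-tax P* = €39, Q* = 311; post-tax Q = 281; deadweight loss = €315.
Market B: pre-tax P* = €9, Q* = 363; post-tax Q = 346.2; deadweight loss = €176.4.
Difference: €315 vs €176.4 → market A is larger by €138.6.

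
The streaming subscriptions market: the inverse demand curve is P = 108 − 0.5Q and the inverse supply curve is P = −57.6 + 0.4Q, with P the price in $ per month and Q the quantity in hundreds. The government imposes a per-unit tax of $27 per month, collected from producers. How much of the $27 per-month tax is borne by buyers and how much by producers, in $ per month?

Buyers bear $15 per month; producers bear $12 per month.

Inverting to Q(P) form: Qd = 216 − 2P; Qs = 2.5P + 144.
Before the tax: set 216 − 2P = 2.5P + 144 → P* = $16, Q* = 184.
With the tax collected from producers, supply shifts: Qs = 2.5(P − 27) + 144.
Solving gives Q = 154 with buyers paying $31 and producers receiving $4 (the $27 wedge).
Burden on buyers: $15; on producers: $12. (They sum to $27.)
The less price-elastic side of the market bears the larger share of a per-unit tax.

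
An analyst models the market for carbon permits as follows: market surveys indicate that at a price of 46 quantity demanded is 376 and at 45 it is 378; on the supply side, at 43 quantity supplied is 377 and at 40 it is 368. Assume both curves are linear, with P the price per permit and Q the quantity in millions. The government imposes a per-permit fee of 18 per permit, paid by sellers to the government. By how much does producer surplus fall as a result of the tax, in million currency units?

Producer surplus falls by 2658.24 million.

Demand slope: (378 − 376)/(45 − 46) = -2, so Qd = 468 − 2P.
Supply slope: (368 − 377)/(40 − 43) = 3, so Qs = 3P + 248.
Without the tax, 468 − 2P = 3P + 248 gives 5P = 220, so P* = 44 and Q* = 380.
With the tax collected from sellers, supply shifts: Qs = 3(P − 18) + 248.
New equilibrium: buyers pay 54.8, sellers receive 36.8, Q = 358.4. (Wedge: Pb − Ps = 18.)
ΔPS is the trapezoid between Q = 358.4 and Q = 380 of height 7.2: ½ · (380 + 358.4) · 7.2 = 2658.24.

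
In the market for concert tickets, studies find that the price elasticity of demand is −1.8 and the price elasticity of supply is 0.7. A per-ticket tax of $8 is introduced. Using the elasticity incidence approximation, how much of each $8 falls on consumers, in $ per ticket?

Consumers bear ≈ $2.24 per ticket.

Incidence ratio: consumers' share ≈ εs / (εs + |εd|) = 0.7 / (0.7 + 1.8) = 0.28.
So consumers bear ≈ 0.28 × $8 = $2.24; suppliers bear $5.76.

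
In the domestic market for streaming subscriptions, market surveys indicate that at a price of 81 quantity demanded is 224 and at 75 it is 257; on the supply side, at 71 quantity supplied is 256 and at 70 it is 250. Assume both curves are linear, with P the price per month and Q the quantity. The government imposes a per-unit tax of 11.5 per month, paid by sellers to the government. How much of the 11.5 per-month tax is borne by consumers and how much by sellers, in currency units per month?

Consumers bear 6 per month; sellers bear 5.5 per month.

Demand slope: (257 − 224)/(75 − 81) = -5.5, so Qd = 669.5 − 5.5P.
Supply slope: (250 − 256)/(70 − 71) = 6, so Qs = 6P − 170.
Before the tax: set 669.5 − 5.5P = 6P − 170 → P* = 73, Q* = 268.
With the tax collected from sellers, supply shifts: Qs = 6(P − 11.5) − 170.
New equilibrium: consumers pay 79, sellers receive 67.5, Q = 235. (Wedge: Pb − Ps = 11.5.)
Burden on consumers: 6; on sellers: 5.5. (They sum to 11.5.)
The less price-elastic side of the market bears the larger share of a per-unit tax.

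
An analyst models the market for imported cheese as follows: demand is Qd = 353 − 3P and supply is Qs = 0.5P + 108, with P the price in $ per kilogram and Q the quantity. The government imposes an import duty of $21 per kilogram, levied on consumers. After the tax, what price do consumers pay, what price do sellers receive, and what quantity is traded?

Consumers pay $73; sellers receive $52; quantity = 134.

Before the tax: set 353 − 3P = 0.5P + 108 → P* = $70, Q* = 143.
With the tax collected from consumers, demand (in seller-price terms) shifts: Qd = 353 − 3(P + 21).
Solving gives Q = 134 with consumers paying $73 and sellers receiving $52 (the $21 wedge).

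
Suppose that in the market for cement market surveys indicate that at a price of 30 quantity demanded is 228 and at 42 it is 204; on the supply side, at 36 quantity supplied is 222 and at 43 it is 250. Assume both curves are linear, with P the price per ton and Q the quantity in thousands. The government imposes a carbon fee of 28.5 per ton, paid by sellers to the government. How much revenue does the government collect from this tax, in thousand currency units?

Demand slope: (204 − 228)/(42 − 30) = -2, so Qd = 288 − 2P.
Supply slope: (250 − 222)/(43 − 36) = 4, so Qs = 4P + 78.
Before the tax: set 288 − 2P = 4P + 78 → P* = 35, Q* = 218.
With the tax collected from sellers, supply shifts: Qs = 4(P − 28.5) + 78.
New equilibrium: consumers pay 54, sellers receive 25.5, Q = 180. (Wedge: Pb − Ps = 28.5.)
Revenue = t · Q = 28.5 · 180 = 5130.

Tax revenue = 5130 thousand.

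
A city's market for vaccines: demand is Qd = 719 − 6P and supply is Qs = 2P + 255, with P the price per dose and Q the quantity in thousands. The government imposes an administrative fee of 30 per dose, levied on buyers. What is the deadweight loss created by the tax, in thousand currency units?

Without the tax, 719 − 6P = 2P + 255 gives 8P = 464, so P* = 58 and Q* = 371.
With the tax collected from buyers, demand (in seller-price terms) shifts: Qd = 719 − 6(P + 30).
Solving gives Q = 326 with buyers paying 65.5 and sellers receiving 35.5 (the 30 wedge).
Quantity falls by |ΔQ| = |371 − 326| = 45.
DWL = ½ · t · |ΔQ| = ½ · 30 · 45 = 675.

Deadweight loss = 675 thousand.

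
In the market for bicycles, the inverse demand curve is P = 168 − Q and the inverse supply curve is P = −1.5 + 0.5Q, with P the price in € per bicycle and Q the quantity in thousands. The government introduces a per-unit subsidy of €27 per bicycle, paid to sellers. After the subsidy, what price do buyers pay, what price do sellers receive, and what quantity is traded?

Buyers pay €37; sellers receive €64; quantity = 131.

Inverting to Q(P) form: Qd = 168 − P; Qs = 2P + 3.
Before the subsidy: set 168 − P = 2P + 3 → P* = €55, Q* = 113.
With a per-unit subsidy paid to sellers, each receives P + 27 per unit sold, so supply becomes Qs = 2(P + 27) + 3.
New equilibrium: buyers pay €37, sellers receive €64, Q = 131. (Wedge: Pb − Ps = −27.)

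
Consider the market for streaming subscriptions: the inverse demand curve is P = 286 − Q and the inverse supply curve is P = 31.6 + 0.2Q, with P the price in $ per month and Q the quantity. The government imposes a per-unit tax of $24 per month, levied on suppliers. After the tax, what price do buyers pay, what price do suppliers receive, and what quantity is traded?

Inverting to Q(P) form: Qd = 286 − P; Qs = 5P − 158.
Without the tax, 286 − P = 5P − 158 gives 6P = 444, so P* = $74 and Q* = 212.
With the tax collected from suppliers, supply shifts: Qs = 5(P − 24) − 158.
New equilibrium: buyers pay $94, suppliers receive $70, Q = 192. (Wedge: Pb − Ps = 24.)
The less price-elastic side of the market bears the larger share of a per-unit tax.

Buyers pay $94; suppliers receive $70; quantity = 192.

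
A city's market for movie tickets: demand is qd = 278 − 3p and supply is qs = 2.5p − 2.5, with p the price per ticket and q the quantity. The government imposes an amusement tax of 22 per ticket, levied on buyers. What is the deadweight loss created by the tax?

Deadweight loss = 330.

Before the tax: set 278 − 3p = 2.5p − 2.5 → p* = 51, q* = 125.
With the tax collected from buyers, demand (in seller-price terms) shifts: qd = 278 − 3(p + 22).
Solving gives q = 95 with buyers paying 61 and sellers receiving 39 (the 22 wedge).
Quantity falls by |ΔQ| = |125 − 95| = 30.
DWL = ½ · t · |ΔQ| = ½ · 22 · 30 = 330.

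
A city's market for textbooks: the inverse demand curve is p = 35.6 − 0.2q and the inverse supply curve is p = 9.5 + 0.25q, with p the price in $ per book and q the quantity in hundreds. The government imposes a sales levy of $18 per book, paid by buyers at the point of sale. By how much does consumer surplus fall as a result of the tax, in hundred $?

Rewrite in direct form: qd = 178 − 5p and qs = 4p − 38.
Before the tax: set 178 − 5p = 4p − 38 → p* = $24, q* = 58.
With the tax collected from buyers, demand (in seller-price terms) shifts: qd = 178 − 5(p + 18).
New equilibrium: buyers pay $32, sellers receive $14, q = 18. (Wedge: pb − ps = 18.)
ΔCS is the trapezoid between Q = 18 and Q = 58 of height $8: ½ · (58 + 18) · 8 = $304.

Consumer surplus falls by $304 hundred.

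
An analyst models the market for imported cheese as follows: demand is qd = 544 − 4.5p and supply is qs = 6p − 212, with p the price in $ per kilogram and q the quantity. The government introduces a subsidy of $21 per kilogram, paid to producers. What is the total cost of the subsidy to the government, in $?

Before the subsidy: set 544 − 4.5p = 6p − 212 → p* = $72, q* = 220.
With a per-unit subsidy paid to producers, each receives p + 21 per unit sold, so supply becomes qs = 6(p + 21) − 212.
Solving gives q = 274 with buyers paying $60 and producers receiving $81 (the $21 wedge).
Outlay = t · Q = 21 · 274 = $5754.

Government outlay = $5754.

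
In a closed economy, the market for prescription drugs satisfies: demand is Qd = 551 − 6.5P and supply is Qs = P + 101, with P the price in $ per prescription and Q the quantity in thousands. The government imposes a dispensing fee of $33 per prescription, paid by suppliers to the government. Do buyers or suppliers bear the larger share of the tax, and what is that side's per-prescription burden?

Suppliers bear the larger share: $28.6 per prescription.

Without the tax, 551 − 6.5P = P + 101 gives 7.5P = 450, so P* = $60 and Q* = 161.
With the tax collected from suppliers, supply shifts: Qs = (P − 33) + 101.
Solving gives Q = 132.4 with buyers paying $64.4 and suppliers receiving $31.4 (the $33 wedge).
Per-prescription burden: buyers $4.4, suppliers $28.6.
Suppliers take the larger share because supply is less price-elastic here (demand slope 6.5 vs supply slope 1).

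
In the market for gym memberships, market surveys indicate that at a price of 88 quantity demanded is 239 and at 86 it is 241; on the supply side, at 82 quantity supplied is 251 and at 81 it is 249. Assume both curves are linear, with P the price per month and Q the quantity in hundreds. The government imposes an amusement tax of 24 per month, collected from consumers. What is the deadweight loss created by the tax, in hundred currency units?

Demand slope: (241 − 239)/(86 − 88) = -1, so Qd = 327 − P.
Supply slope: (249 − 251)/(81 − 82) = 2, so Qs = 2P + 87.
Before the tax: set 327 − P = 2P + 87 → P* = 80, Q* = 247.
With the tax collected from consumers, demand (in seller-price terms) shifts: Qd = 327 − (P + 24).
New equilibrium: consumers pay 96, suppliers receive 72, Q = 231. (Wedge: Pb − Ps = 24.)
Quantity falls by |ΔQ| = |247 − 231| = 16.
DWL = ½ · t · |ΔQ| = ½ · 24 · 16 = 192.

Deadweight loss = 192 hundred.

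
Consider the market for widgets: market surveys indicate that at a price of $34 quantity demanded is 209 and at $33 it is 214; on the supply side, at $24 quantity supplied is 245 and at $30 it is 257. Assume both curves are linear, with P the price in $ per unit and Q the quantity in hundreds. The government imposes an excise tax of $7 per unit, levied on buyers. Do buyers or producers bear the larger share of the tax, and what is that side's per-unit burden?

Demand slope: (214 − 209)/(33 − 34) = -5, so Qd = 379 − 5P.
Supply slope: (257 − 245)/(30 − 24) = 2, so Qs = 2P + 197.
Without the tax, 379 − 5P = 2P + 197 gives 7P = 182, so P* = $26 and Q* = 249.
With the tax collected from buyers, demand (in seller-price terms) shifts: Qd = 379 − 5(P + 7).
New equilibrium: buyers pay $28, producers receive $21, Q = 239. (Wedge: Pb − Ps = 7.)
Per-unit burden: buyers $2, producers $5.
Producers take the larger share because supply is less price-elastic here (demand slope 5 vs supply slope 2).
The less price-elastic side of the market bears the larger share of a per-unit tax.

Producers bear the larger share: $5 per unit.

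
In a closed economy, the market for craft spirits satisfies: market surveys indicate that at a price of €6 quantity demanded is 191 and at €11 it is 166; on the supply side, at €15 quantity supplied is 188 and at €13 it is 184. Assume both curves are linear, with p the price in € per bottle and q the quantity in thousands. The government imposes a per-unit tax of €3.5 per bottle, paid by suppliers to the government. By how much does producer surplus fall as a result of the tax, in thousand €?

Producer surplus falls by €433.75 thousand.

Demand slope: (166 − 191)/(11 − 6) = -5, so qd = 221 − 5p.
Supply slope: (184 − 188)/(13 − 15) = 2, so qs = 2p + 158.
Without the tax, 221 − 5p = 2p + 158 gives 7p = 63, so p* = €9 and q* = 176.
With the tax collected from suppliers, supply shifts: qs = 2(p − 3.5) + 158.
Solving gives q = 171 with consumers paying €10 and suppliers receiving €6.5 (the €3.5 wedge).
ΔPS is the trapezoid between Q = 171 and Q = 176 of height €2.5: ½ · (176 + 171) · 2.5 = €433.75.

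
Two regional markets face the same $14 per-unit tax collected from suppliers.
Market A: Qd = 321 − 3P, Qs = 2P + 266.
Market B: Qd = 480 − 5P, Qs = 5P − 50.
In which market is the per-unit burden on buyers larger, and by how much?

Market A: pre-tax P* = $11, Q* = 288; post-tax Q = 271.2; per-unit burden on buyers = $5.6.
Market B: pre-tax P* = $53, Q* = 215; post-tax Q = 180; per-unit burden on buyers = $7.
Difference: $5.6 vs $7 → market B is larger by $1.4.

Market B, by $1.4.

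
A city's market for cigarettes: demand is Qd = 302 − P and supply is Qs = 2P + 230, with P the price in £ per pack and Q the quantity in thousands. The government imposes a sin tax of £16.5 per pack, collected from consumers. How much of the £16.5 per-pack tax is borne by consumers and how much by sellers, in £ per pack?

Before the tax: set 302 − P = 2P + 230 → P* = £24, Q* = 278.
With the tax collected from consumers, demand (in seller-price terms) shifts: Qd = 302 − (P + 16.5).
Solving gives Q = 267 with consumers paying £35 and sellers receiving £18.5 (the £16.5 wedge).
Burden on consumers: £11; on sellers: £5.5. (They sum to £16.5.)

Consumers bear £11 per pack; sellers bear £5.5 per pack.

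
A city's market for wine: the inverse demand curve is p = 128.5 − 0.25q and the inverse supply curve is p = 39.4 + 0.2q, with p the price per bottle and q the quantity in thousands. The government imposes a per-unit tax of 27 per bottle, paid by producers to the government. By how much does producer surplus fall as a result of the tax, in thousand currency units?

Producer surplus falls by 2016 thousand.

Inverting to q(p) form: qd = 514 − 4p; qs = 5p − 197.
Without the tax, 514 − 4p = 5p − 197 gives 9p = 711, so p* = 79 and q* = 198.
With the tax collected from producers, supply shifts: qs = 5(p − 27) − 197.
Solving gives q = 138 with buyers paying 94 and producers receiving 67 (the 27 wedge).
ΔPS is the trapezoid between Q = 138 and Q = 198 of height 12: ½ · (198 + 138) · 12 = 2016.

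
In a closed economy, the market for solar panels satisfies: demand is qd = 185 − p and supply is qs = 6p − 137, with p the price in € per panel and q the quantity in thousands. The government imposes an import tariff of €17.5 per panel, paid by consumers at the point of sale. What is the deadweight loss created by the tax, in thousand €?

Deadweight loss = €131.25 thousand.

Without the tax, 185 − p = 6p − 137 gives 7p = 322, so p* = €46 and q* = 139.
With the tax collected from consumers, demand (in seller-price terms) shifts: qd = 185 − (p + 17.5).
Solving gives q = 124 with consumers paying €61 and suppliers receiving €43.5 (the €17.5 wedge).
Quantity falls by |ΔQ| = |139 − 124| = 15.
DWL = ½ · t · |ΔQ| = ½ · 17.5 · 15 = €131.25.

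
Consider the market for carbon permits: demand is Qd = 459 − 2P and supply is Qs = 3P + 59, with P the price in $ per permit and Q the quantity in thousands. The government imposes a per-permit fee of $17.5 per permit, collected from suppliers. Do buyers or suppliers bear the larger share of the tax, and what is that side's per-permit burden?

Buyers bear the larger share: $10.5 per permit.

Before the tax: set 459 − 2P = 3P + 59 → P* = $80, Q* = 299.
With the tax collected from suppliers, supply shifts: Qs = 3(P − 17.5) + 59.
Solving gives Q = 278 with buyers paying $90.5 and suppliers receiving $73 (the $17.5 wedge).
Per-permit burden: buyers $10.5, suppliers $7.
Buyers take the larger share because demand is less price-elastic here (demand slope 2 vs supply slope 3).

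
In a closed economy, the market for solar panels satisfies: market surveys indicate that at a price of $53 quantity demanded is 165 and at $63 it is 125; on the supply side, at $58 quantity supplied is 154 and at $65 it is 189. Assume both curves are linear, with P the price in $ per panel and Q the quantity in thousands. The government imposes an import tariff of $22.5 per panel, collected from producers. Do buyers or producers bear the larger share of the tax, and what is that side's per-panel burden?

Demand slope: (125 − 165)/(63 − 53) = -4, so Qd = 377 − 4P.
Supply slope: (189 − 154)/(65 − 58) = 5, so Qs = 5P − 136.
Without the tax, 377 − 4P = 5P − 136 gives 9P = 513, so P* = $57 and Q* = 149.
With the tax collected from producers, supply shifts: Qs = 5(P − 22.5) − 136.
Solving gives Q = 99 with buyers paying $69.5 and producers receiving $47 (the $22.5 wedge).
Per-panel burden: buyers $12.5, producers $10.
Buyers take the larger share because demand is less price-elastic here (demand slope 4 vs supply slope 5).
The less price-elastic side of the market bears the larger share of a per-unit tax.

Buyers bear the larger share: $12.5 per panel.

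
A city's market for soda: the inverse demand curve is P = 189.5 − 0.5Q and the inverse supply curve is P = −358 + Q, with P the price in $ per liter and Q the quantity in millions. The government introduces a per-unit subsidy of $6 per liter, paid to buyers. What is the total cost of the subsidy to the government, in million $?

Rewrite in direct form: Qd = 379 − 2P and Qs = P + 358.
Before the subsidy: set 379 − 2P = P + 358 → P* = $7, Q* = 365.
With a per-unit subsidy paid to buyers, each effectively pays P − 6, so demand becomes Qd = 379 − 2(P − 6).
Solving gives Q = 369 with buyers paying $5 and suppliers receiving $11 (the $6 wedge).
Outlay = t · Q = 6 · 369 = $2214.

Government outlay = $2214 million.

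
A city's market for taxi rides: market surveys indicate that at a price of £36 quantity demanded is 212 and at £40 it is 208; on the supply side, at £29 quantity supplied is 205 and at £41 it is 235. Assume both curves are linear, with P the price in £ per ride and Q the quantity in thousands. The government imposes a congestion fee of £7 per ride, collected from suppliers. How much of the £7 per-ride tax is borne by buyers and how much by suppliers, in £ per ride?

Demand slope: (208 − 212)/(40 − 36) = -1, so Qd = 248 − P.
Supply slope: (235 − 205)/(41 − 29) = 2.5, so Qs = 2.5P + 132.5.
Without the tax, 248 − P = 2.5P + 132.5 gives 3.5P = 115.5, so P* = £33 and Q* = 215.
With the tax collected from suppliers, supply shifts: Qs = 2.5(P − 7) + 132.5.
New equilibrium: buyers pay £38, suppliers receive £31, Q = 210. (Wedge: Pb − Ps = 7.)
Burden on buyers: £5; on suppliers: £2. (They sum to £7.)
The less price-elastic side of the market bears the larger share of a per-unit tax.

Buyers bear £5 per ride; suppliers bear £2 per ride.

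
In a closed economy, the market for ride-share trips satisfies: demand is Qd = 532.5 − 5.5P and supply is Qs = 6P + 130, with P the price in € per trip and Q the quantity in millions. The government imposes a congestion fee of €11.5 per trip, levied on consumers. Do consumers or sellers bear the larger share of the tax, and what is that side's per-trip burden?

Before the tax: set 532.5 − 5.5P = 6P + 130 → P* = €35, Q* = 340.
With the tax collected from consumers, demand (in seller-price terms) shifts: Qd = 532.5 − 5.5(P + 11.5).
New equilibrium: consumers pay €41, sellers receive €29.5, Q = 307. (Wedge: Pb − Ps = 11.5.)
Per-trip burden: consumers €6, sellers €5.5.
Consumers take the larger share because demand is less price-elastic here (demand slope 5.5 vs supply slope 6).
The less price-elastic side of the market bears the larger share of a per-unit tax.

Consumers bear the larger share: €6 per trip.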